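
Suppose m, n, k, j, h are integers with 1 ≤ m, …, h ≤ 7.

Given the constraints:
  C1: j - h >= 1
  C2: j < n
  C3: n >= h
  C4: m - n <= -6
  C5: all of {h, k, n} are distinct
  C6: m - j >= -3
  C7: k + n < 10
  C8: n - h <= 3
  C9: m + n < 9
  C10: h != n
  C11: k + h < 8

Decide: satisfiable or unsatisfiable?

Unsatisfiable

Constraints 1, 4, 6, and 8 give m − j ≥ -3, j − h ≥ 1, h − n ≥ -3, n − m ≥ 6.
Adding all 4 inequalities: the left sides telescope to 0, and the right sides sum to (-3) + 1 + (-3) + 6 = 1. So 0 ≥ 1, which is false.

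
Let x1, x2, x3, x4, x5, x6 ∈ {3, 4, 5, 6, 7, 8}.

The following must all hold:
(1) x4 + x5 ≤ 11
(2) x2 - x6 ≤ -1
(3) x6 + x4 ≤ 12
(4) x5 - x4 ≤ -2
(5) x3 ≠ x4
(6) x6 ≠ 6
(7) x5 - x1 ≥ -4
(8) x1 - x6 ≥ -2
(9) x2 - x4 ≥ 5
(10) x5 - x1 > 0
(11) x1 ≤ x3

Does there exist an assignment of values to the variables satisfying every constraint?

Unsatisfiable

Constraints 2, 4, 7, 8, and 9 give x4 − x5 ≥ 2, x5 − x1 ≥ -4, x1 − x6 ≥ -2, x6 − x2 ≥ 1, x2 − x4 ≥ 5.
Adding all 5 inequalities: the left sides telescope to 0, and the right sides sum to 2 + (-4) + (-2) + 1 + 5 = 2. So 0 ≥ 2, which is false.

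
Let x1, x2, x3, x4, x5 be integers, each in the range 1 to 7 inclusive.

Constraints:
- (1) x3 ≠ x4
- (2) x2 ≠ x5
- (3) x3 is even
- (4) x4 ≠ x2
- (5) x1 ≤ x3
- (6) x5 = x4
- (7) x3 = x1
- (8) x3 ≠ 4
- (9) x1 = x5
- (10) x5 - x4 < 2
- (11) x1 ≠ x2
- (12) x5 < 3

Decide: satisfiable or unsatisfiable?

Unsatisfiable

From constraints 6, 7, and 9, x3 = x1 = x5 = x4, so x3 = x4. But constraint 1 says x3 ≠ x4. Contradiction.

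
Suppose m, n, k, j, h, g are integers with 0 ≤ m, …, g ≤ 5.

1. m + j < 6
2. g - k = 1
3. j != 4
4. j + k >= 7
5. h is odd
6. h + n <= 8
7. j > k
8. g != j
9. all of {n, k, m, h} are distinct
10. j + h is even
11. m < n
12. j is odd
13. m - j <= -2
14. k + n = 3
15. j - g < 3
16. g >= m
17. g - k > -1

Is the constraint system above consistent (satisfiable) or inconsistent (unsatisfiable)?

One satisfying assignment is m = 0, n = 1, k = 2, j = 5, h = 5, g = 3.
For the less obvious constraints — constraint 1: m + j = 5; constraint 2: g - k = 1 — and the others hold by inspection.

Satisfiable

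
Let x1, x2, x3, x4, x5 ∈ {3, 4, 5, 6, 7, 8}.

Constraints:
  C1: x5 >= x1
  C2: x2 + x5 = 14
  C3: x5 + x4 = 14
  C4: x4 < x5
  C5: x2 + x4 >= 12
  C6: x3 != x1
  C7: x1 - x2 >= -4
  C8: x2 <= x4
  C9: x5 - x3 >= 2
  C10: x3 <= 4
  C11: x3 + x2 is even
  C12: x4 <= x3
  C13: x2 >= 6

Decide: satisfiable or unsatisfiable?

From constraints 8 and 13: x4 ≥ x2 and x2 ≥ 6, so x4 ≥ 6. From constraints 10 and 12: x4 ≤ x3 and x3 ≤ 4, so x4 ≤ 4. But 4 < 6, so no value of x4 works.

Unsatisfiable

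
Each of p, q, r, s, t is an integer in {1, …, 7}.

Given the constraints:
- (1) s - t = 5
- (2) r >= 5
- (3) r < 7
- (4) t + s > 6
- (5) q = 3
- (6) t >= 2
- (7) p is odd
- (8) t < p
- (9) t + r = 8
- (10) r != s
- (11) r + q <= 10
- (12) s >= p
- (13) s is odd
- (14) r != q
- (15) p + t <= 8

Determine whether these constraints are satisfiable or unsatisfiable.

Try p = 5, q = 3, r = 6, s = 7, t = 2.
Check constraint 1: s - t = 5; constraint 4: t + s = 9; constraint 9: t + r = 8. The remaining constraints are straightforward to verify.

Satisfiable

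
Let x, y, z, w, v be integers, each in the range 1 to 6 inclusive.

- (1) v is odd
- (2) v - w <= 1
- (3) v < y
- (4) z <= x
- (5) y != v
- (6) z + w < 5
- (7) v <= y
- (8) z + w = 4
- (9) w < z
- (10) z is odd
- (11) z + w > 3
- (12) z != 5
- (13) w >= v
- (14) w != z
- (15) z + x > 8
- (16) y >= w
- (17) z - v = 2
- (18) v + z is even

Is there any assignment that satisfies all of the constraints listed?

Satisfiable

Setting (x, y, z, w, v) = (6, 4, 3, 1, 1) satisfies everything: constraint 2: v - w = 0; constraint 6: z + w = 4; constraint 8: z + w = 4, and the others follow.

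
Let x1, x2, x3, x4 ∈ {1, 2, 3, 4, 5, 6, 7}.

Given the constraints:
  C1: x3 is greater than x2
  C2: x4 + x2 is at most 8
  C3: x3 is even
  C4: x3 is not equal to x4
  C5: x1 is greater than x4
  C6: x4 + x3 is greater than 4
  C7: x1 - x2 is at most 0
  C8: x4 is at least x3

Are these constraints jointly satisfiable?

Constraints 1, 5, 7, and 8 give x2 < x3, x3 ≤ x4, x4 < x1, x1 ≤ x2. Chaining: x2 < x3 ≤ x4 < x1 ≤ x2, which forces x2 < x2 — impossible.

Unsatisfiable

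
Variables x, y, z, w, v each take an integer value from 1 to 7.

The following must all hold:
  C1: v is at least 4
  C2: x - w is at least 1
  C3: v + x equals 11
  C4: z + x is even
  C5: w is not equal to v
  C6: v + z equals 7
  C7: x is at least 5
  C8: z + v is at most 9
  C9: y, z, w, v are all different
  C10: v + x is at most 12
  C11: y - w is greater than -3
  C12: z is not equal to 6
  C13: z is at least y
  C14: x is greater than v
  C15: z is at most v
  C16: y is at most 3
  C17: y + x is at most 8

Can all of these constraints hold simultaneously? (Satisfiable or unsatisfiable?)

Try x = 6, y = 1, z = 2, w = 3, v = 5.
Check constraint 2: x - w = 3; constraint 3: v + x = 11. The remaining constraints are straightforward to verify.

Satisfiable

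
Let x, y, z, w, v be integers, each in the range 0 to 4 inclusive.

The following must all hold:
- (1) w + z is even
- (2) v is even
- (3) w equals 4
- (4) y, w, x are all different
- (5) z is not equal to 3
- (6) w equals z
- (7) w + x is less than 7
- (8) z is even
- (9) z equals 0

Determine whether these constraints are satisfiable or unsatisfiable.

Constraint 3 fixes w = 4 and constraint 9 fixes z = 0, but constraint 6 requires w = z. Since 4 ≠ 0, contradiction.

Unsatisfiable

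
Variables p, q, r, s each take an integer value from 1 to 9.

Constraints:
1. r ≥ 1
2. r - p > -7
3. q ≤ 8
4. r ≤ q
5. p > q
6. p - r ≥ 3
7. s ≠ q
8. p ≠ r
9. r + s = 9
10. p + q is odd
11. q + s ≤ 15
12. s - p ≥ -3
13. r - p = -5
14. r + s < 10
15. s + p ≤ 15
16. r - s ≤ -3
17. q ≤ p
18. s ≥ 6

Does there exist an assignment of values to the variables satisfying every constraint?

Satisfiable

Setting (p, q, r, s) = (7, 6, 2, 7) satisfies everything: constraint 2: r - p = -5; constraint 6: p - r = 5, and the others follow.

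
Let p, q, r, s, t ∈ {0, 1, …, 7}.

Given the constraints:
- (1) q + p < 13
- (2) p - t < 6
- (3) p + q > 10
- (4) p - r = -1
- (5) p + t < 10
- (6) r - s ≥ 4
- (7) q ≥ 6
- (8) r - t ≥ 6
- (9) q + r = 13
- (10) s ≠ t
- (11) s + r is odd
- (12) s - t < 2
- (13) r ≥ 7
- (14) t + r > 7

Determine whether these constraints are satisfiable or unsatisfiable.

Satisfiable

The assignment p = 6, q = 6, r = 7, s = 2, t = 1 works:
  constraint 1 holds since q + p = 12.
  constraint 2 holds since p - t = 5.
  constraint 3 holds since p + q = 12.
The rest check out directly.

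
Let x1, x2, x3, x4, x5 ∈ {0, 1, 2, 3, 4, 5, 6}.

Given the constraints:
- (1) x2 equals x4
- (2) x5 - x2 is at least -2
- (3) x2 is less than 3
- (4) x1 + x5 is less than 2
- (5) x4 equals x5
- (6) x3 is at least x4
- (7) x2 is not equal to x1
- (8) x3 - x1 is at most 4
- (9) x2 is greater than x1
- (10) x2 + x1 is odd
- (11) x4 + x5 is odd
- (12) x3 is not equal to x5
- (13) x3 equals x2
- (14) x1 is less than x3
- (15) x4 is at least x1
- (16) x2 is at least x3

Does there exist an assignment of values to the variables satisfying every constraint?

Unsatisfiable

From constraints 1, 5, and 13, x3 = x2 = x4 = x5, so x3 = x5. But constraint 12 says x3 ≠ x5. Contradiction.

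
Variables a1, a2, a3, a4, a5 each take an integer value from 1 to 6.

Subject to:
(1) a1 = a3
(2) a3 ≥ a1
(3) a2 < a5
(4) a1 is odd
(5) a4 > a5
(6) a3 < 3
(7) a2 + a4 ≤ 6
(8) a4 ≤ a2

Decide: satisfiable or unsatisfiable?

Unsatisfiable

Constraints 3, 5, and 8 give a5 < a4, a4 ≤ a2, a2 < a5. Chaining: a5 < a4 ≤ a2 < a5, which forces a5 < a5 — impossible.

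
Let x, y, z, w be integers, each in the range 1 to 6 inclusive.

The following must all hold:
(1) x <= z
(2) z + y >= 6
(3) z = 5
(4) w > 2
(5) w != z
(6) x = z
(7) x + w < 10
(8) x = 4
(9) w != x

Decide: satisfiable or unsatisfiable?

Constraint 8 fixes x = 4 and constraint 3 fixes z = 5, but constraint 6 requires x = z. Since 4 ≠ 5, contradiction.

Unsatisfiable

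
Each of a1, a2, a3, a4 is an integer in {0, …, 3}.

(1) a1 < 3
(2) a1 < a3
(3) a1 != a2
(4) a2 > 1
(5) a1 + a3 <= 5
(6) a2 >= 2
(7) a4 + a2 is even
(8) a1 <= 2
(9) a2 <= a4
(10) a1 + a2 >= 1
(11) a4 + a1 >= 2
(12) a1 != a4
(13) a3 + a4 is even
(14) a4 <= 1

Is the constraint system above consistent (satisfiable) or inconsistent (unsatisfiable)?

Unsatisfiable

From constraint 4: a2 ≥ 2. From constraints 9 and 14: a2 ≤ a4 and a4 ≤ 1, so a2 ≤ 1. But 1 < 2, so no value of a2 works.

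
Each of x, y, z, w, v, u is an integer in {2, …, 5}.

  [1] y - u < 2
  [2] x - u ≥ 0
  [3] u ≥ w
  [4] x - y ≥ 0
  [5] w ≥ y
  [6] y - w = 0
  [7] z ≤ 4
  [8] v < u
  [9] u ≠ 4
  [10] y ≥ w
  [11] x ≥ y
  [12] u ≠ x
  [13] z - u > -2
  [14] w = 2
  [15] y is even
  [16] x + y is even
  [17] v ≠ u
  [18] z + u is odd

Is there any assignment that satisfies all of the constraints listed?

Try x = 4, y = 2, z = 2, w = 2, v = 2, u = 3.
Check constraint 1: y - u = -1; constraint 2: x - u = 1; constraint 4: x - y = 2. The remaining constraints are straightforward to verify.

Satisfiable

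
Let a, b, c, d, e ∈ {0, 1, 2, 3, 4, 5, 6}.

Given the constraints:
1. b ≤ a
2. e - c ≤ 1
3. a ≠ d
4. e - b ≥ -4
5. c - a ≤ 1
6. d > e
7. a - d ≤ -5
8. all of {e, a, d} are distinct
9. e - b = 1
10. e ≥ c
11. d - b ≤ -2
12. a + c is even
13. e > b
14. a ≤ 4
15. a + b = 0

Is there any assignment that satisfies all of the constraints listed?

Unsatisfiable

Constraints 2, 4, 5, 7, and 11 give e − b ≥ -4, b − d ≥ 2, d − a ≥ 5, a − c ≥ -1, c − e ≥ -1.
Adding all 5 inequalities: the left sides telescope to 0, and the right sides sum to (-4) + 2 + 5 + (-1) + (-1) = 1. So 0 ≥ 1, which is false.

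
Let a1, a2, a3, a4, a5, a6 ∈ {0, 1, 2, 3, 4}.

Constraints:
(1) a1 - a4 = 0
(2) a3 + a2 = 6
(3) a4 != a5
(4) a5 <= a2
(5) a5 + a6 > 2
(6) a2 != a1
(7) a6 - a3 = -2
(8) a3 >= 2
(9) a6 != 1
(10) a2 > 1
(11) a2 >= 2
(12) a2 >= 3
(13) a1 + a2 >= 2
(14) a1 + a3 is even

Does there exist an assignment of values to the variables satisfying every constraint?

Satisfiable

Setting (a1, a2, a3, a4, a5, a6) = (0, 4, 2, 0, 4, 0) satisfies everything: constraint 1: a1 - a4 = 0; constraint 2: a3 + a2 = 6; constraint 5: a5 + a6 = 4, and the others follow.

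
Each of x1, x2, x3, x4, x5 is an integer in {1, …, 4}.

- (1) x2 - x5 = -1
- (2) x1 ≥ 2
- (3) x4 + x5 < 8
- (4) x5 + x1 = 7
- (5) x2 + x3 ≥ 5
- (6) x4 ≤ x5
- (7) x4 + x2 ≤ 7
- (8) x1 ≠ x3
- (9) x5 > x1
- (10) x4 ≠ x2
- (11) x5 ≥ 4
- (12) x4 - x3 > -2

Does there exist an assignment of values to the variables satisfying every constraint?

Take x1 = 3, x2 = 3, x3 = 2, x4 = 2, x5 = 4. Then constraint 1: x2 - x5 = -1; constraint 3: x4 + x5 = 6; constraint 4: x5 + x1 = 7, and every other listed constraint is also met.

Satisfiable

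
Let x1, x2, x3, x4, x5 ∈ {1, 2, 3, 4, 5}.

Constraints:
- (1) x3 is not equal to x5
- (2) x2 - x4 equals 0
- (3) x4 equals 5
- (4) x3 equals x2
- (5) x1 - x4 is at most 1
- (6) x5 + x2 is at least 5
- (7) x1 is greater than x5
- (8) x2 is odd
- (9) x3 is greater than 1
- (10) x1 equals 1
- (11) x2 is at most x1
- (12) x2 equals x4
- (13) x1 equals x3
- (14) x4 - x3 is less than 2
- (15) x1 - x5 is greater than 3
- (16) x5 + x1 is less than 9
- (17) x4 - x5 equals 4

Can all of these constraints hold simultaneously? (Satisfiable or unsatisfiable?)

Unsatisfiable

Constraint 10 fixes x1 = 1 and constraint 3 fixes x4 = 5. Constraints 4, 12, and 13 give x1 = x3 = x2 = x4, so x1 = x4. But 1 ≠ 5 — contradiction.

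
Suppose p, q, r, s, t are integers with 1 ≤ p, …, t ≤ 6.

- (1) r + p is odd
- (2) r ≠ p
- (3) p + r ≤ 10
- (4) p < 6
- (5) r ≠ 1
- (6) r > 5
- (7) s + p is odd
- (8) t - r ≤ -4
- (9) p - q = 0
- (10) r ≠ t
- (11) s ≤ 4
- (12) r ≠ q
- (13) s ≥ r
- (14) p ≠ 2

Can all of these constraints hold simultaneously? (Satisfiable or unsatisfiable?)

Unsatisfiable

From constraint 6: r ≥ 6. From constraints 11 and 13: r ≤ s and s ≤ 4, so r ≤ 4. But 4 < 6, so no value of r works.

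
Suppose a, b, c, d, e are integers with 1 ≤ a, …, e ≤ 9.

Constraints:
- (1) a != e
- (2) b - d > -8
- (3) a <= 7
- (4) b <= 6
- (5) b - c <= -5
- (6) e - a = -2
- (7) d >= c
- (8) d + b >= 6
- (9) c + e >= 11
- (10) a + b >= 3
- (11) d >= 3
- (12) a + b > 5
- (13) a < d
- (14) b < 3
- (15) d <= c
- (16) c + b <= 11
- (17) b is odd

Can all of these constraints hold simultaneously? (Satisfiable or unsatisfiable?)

Satisfiable

Take a = 5, b = 1, c = 8, d = 8, e = 3. Then constraint 2: b - d = -7; constraint 5: b - c = -7, and every other listed constraint is also met.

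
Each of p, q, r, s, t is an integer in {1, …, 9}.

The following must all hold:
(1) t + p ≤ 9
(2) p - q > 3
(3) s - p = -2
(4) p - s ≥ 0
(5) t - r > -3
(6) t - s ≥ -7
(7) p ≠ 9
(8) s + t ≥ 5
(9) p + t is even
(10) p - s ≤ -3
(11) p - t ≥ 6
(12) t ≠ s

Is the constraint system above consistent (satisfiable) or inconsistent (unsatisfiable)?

Unsatisfiable

Constraints 6, 10, and 11 give t − s ≥ -7, s − p ≥ 3, p − t ≥ 6.
Adding all 3 inequalities: the left sides telescope to 0, and the right sides sum to (-7) + 3 + 6 = 2. So 0 ≥ 2, which is false.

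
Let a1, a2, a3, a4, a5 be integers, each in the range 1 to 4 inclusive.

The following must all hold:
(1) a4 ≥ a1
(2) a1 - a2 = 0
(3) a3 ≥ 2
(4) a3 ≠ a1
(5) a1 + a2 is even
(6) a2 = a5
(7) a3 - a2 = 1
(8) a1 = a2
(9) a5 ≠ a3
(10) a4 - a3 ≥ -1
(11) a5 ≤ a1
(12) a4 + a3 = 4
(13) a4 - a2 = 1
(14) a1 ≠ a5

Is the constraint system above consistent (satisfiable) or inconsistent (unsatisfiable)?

From constraints 6 and 8, a1 = a2 = a5, so a1 = a5. But constraint 14 says a1 ≠ a5. Contradiction.

Unsatisfiable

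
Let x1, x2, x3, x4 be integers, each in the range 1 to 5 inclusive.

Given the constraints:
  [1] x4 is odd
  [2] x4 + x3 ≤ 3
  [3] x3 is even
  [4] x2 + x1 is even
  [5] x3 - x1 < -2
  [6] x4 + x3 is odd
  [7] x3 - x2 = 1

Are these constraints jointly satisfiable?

Satisfiable

Try x1 = 5, x2 = 1, x3 = 2, x4 = 1.
Check constraint 2: x4 + x3 = 3; constraint 5: x3 - x1 = -3; constraint 7: x3 - x2 = 1. The remaining constraints are straightforward to verify.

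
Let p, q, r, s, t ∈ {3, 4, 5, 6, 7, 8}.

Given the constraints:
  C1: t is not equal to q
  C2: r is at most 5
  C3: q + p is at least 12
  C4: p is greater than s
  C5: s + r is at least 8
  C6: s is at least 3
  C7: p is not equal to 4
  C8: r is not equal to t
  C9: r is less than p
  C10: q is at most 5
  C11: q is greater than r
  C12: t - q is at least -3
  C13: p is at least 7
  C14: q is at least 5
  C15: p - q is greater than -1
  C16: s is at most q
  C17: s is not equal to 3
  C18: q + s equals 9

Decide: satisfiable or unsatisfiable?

Satisfiable

One satisfying assignment is p = 7, q = 5, r = 4, s = 4, t = 3.
For the less obvious constraints — constraint 3: q + p = 12; constraint 5: s + r = 8 — and the others hold by inspection.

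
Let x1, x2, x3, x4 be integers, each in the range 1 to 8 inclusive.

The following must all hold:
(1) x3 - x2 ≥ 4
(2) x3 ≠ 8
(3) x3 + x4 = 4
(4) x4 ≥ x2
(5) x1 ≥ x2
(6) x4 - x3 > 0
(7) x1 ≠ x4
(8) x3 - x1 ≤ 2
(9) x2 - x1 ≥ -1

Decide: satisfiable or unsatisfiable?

Unsatisfiable

Constraints 1, 8, and 9 give x2 − x1 ≥ -1, x1 − x3 ≥ -2, x3 − x2 ≥ 4.
Adding all 3 inequalities: the left sides telescope to 0, and the right sides sum to (-1) + (-2) + 4 = 1. So 0 ≥ 1, which is false.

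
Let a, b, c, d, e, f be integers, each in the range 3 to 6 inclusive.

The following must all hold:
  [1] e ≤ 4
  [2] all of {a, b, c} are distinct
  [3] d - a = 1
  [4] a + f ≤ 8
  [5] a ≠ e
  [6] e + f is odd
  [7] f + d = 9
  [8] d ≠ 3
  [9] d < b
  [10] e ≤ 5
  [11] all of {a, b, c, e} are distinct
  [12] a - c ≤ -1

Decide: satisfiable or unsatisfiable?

Satisfiable

Try a = 4, b = 6, c = 5, d = 5, e = 3, f = 4.
Check constraint 3: d - a = 1; constraint 4: a + f = 8; constraint 7: f + d = 9. The remaining constraints are straightforward to verify.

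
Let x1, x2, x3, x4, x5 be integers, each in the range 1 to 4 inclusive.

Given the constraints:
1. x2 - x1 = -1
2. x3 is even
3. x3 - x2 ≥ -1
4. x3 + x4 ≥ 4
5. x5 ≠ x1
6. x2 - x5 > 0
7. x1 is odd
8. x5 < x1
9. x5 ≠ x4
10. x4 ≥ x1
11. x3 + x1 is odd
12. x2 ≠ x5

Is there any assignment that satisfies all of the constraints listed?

Satisfiable

Try x1 = 3, x2 = 2, x3 = 2, x4 = 3, x5 = 1.
Check constraint 1: x2 - x1 = -1; constraint 3: x3 - x2 = 0. The remaining constraints are straightforward to verify.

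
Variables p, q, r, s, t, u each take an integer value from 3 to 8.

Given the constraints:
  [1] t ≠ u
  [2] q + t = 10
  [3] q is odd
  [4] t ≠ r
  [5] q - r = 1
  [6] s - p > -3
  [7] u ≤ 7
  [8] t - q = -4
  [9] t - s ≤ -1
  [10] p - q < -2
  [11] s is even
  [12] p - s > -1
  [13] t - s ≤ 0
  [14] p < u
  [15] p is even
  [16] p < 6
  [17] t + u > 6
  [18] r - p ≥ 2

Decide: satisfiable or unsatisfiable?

Satisfiable

Try p = 4, q = 7, r = 6, s = 4, t = 3, u = 6.
Check constraint 2: q + t = 10; constraint 5: q - r = 1. The remaining constraints are straightforward to verify.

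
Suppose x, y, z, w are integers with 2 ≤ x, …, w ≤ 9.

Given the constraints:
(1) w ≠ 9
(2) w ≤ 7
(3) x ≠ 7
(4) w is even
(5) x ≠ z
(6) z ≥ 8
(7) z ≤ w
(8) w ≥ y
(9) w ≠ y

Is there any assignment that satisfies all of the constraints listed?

Unsatisfiable

From constraints 6 and 7: w ≥ z and z ≥ 8, so w ≥ 8. From constraint 2: w ≤ 7. But 7 < 8, so no value of w works.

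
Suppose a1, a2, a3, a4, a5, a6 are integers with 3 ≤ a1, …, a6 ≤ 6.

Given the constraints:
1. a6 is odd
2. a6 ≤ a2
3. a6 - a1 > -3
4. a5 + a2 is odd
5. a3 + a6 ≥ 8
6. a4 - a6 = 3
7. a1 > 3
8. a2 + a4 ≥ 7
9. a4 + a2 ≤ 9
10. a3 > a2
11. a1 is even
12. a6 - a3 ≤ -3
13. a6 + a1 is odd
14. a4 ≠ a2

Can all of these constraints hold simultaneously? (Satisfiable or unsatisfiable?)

Satisfiable

Take a1 = 4, a2 = 3, a3 = 6, a4 = 6, a5 = 6, a6 = 3. Then constraint 3: a6 - a1 = -1; constraint 5: a3 + a6 = 9; constraint 6: a4 - a6 = 3, and every other listed constraint is also met.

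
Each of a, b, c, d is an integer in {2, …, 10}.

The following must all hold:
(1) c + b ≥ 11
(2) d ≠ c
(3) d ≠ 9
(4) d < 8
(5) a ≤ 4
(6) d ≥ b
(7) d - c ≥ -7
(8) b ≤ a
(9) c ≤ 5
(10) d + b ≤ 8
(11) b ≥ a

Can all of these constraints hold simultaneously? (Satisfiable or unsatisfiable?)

From constraint 9: c ≤ 5. From constraints 5 and 8: b ≤ a ≤ 4. Hence c + b ≤ 9. But constraint 1 requires c + b ≥ 11, and 11 > 9. Contradiction.

Unsatisfiable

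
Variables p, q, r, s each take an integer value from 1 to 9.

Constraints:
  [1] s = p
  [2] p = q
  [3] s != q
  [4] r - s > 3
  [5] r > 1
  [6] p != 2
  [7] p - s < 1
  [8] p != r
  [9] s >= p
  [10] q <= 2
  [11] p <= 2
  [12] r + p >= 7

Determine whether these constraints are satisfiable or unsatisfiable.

From constraints 1 and 2, s = p = q, so s = q. But constraint 3 says s ≠ q. Contradiction.

Unsatisfiable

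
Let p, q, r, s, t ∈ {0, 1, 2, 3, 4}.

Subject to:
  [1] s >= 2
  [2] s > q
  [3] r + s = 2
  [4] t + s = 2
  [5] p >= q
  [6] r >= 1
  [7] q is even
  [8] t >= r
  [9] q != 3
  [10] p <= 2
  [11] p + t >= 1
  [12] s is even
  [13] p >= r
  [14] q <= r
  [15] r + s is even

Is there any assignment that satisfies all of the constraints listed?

From constraints 6 and 8: t ≥ r ≥ 1. From constraint 1: s ≥ 2. Hence t + s ≥ 3. But constraint 4 requires t + s = 2, and 2 < 3. Contradiction.

Unsatisfiable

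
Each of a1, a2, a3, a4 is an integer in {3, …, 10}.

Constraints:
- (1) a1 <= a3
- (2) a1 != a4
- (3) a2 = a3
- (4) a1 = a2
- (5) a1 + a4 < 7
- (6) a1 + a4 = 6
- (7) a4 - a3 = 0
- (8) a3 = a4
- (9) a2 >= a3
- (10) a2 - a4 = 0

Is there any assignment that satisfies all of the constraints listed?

Unsatisfiable

From constraints 3, 4, and 8, a1 = a2 = a3 = a4, so a1 = a4. But constraint 2 says a1 ≠ a4. Contradiction.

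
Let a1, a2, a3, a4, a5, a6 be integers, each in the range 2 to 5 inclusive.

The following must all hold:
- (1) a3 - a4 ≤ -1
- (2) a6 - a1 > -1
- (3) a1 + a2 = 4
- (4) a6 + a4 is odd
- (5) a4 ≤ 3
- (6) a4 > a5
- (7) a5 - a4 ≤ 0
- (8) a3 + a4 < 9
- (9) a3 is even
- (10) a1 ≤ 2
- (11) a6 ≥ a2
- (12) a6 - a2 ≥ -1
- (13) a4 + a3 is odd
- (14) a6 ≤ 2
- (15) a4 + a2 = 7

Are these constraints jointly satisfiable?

From constraint 5: a4 ≤ 3. From constraints 11 and 14: a2 ≤ a6 ≤ 2. Hence a4 + a2 ≤ 5. But constraint 15 requires a4 + a2 = 7, and 7 > 5. Contradiction.

Unsatisfiable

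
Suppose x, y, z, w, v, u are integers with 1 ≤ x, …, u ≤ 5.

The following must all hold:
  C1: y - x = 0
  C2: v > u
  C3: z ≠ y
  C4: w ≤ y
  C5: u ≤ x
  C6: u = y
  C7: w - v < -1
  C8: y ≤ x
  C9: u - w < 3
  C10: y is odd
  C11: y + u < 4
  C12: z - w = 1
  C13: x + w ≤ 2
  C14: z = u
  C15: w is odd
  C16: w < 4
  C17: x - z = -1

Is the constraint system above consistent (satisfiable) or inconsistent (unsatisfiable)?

Unsatisfiable

From constraints 6 and 14, z = u = y, so z = y. But constraint 3 says z ≠ y. Contradiction.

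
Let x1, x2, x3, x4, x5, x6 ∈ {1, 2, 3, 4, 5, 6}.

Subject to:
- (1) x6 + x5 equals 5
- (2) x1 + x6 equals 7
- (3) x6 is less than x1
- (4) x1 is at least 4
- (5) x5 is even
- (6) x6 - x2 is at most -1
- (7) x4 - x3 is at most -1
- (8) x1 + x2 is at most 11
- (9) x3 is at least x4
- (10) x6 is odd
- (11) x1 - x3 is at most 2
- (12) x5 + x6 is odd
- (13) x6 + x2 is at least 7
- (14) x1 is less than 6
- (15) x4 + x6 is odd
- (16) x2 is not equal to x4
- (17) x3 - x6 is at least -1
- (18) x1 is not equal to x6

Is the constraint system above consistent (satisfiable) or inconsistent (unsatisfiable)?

Satisfiable

One satisfying assignment is x1 = 4, x2 = 5, x3 = 4, x4 = 2, x5 = 2, x6 = 3.
For the less obvious constraints — constraint 1: x6 + x5 = 5; constraint 2: x1 + x6 = 7 — and the others hold by inspection.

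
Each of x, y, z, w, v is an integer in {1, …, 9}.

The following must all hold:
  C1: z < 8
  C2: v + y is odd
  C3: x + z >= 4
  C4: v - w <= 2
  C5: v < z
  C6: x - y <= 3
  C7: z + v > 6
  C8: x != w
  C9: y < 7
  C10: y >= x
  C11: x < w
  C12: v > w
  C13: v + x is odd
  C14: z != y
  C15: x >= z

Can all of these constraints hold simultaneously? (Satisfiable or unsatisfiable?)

Constraints 5, 11, 12, and 15 give v < z, z ≤ x, x < w, w < v. Chaining: v < z ≤ x < w < v, which forces v < v — impossible.

Unsatisfiable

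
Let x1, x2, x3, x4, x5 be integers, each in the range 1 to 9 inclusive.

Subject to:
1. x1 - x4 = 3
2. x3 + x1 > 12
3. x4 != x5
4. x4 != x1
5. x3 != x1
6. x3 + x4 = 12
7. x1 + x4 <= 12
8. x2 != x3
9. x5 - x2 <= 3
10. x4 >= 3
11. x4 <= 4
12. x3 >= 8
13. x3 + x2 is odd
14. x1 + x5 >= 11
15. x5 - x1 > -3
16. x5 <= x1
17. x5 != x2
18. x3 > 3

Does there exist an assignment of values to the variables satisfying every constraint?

Satisfiable

The assignment x1 = 7, x2 = 5, x3 = 8, x4 = 4, x5 = 6 works:
  constraint 1 holds since x1 - x4 = 3.
  constraint 2 holds since x3 + x1 = 15.
  constraint 6 holds since x3 + x4 = 12.
The rest check out directly.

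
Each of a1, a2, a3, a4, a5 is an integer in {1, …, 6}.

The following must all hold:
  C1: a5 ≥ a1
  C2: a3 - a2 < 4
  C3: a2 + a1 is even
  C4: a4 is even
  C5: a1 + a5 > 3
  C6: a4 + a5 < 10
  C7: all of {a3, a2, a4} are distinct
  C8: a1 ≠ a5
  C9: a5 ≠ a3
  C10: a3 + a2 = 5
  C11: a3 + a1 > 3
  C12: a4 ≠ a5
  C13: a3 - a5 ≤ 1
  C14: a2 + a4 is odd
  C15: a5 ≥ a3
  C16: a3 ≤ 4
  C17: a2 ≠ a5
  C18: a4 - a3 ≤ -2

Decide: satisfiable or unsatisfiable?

Take a1 = 1, a2 = 1, a3 = 4, a4 = 2, a5 = 5. Then constraint 2: a3 - a2 = 3; constraint 5: a1 + a5 = 6; constraint 6: a4 + a5 = 7, and every other listed constraint is also met.

Satisfiable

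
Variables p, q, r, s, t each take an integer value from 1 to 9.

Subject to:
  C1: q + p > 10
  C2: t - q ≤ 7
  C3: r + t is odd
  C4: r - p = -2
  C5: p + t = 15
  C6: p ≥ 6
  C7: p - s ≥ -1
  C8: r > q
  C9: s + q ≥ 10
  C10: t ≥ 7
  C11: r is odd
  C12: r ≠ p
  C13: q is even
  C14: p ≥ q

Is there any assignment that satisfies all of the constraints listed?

Setting (p, q, r, s, t) = (7, 4, 5, 7, 8) satisfies everything: constraint 1: q + p = 11; constraint 2: t - q = 4, and the others follow.

Satisfiable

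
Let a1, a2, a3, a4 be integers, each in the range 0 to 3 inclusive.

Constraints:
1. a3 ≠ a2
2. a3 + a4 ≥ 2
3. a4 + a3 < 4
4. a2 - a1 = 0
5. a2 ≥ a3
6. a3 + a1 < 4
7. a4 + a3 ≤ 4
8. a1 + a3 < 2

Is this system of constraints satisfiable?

Satisfiable

One satisfying assignment is a1 = 1, a2 = 1, a3 = 0, a4 = 3.
For the less obvious constraints — constraint 2: a3 + a4 = 3; constraint 3: a4 + a3 = 3 — and the others hold by inspection.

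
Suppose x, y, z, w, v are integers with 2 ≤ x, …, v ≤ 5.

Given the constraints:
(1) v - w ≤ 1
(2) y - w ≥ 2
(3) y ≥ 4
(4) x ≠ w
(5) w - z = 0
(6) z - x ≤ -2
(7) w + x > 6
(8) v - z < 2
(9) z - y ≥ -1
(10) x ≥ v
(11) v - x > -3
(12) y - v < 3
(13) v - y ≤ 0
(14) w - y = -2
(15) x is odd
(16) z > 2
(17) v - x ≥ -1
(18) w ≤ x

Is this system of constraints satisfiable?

Constraints 1, 2, 6, 9, and 17 give w − v ≥ -1, v − x ≥ -1, x − z ≥ 2, z − y ≥ -1, y − w ≥ 2.
Adding all 5 inequalities: the left sides telescope to 0, and the right sides sum to (-1) + (-1) + 2 + (-1) + 2 = 1. So 0 ≥ 1, which is false.

Unsatisfiable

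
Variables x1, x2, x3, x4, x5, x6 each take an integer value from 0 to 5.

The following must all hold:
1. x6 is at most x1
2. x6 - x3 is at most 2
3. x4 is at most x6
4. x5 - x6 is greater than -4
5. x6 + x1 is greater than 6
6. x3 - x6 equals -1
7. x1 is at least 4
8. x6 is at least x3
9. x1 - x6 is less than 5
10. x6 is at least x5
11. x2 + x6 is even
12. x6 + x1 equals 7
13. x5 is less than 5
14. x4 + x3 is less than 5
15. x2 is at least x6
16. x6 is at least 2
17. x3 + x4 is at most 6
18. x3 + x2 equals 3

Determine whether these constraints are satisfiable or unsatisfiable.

Try x1 = 5, x2 = 2, x3 = 1, x4 = 2, x5 = 1, x6 = 2.
Check constraint 2: x6 - x3 = 1; constraint 4: x5 - x6 = -1; constraint 5: x6 + x1 = 7. The remaining constraints are straightforward to verify.

Satisfiable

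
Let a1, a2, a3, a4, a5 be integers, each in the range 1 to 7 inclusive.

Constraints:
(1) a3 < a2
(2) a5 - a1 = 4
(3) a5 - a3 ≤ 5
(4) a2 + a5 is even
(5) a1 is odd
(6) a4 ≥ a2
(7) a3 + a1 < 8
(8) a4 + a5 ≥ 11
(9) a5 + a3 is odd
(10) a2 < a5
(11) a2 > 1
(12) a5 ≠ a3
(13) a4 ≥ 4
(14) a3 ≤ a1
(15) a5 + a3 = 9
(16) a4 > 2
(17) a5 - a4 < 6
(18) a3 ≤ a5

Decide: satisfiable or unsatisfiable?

Satisfiable

One satisfying assignment is a1 = 3, a2 = 3, a3 = 2, a4 = 4, a5 = 7.
For the less obvious constraints — constraint 2: a5 - a1 = 4; constraint 3: a5 - a3 = 5 — and the others hold by inspection.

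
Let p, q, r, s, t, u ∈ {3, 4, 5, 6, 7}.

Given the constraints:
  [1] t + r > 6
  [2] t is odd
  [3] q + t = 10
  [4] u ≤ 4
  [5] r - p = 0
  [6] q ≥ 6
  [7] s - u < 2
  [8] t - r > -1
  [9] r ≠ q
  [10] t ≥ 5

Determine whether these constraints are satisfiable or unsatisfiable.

From constraint 6: q ≥ 6. From constraint 10: t ≥ 5. Hence q + t ≥ 11. But constraint 3 requires q + t = 10, and 10 < 11. Contradiction.

Unsatisfiable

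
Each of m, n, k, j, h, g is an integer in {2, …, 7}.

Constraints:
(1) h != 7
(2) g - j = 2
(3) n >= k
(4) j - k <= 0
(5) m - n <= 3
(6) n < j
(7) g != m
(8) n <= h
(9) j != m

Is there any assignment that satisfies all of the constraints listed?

Constraints 3, 4, and 6 give k ≤ n, n < j, j ≤ k. Chaining: k ≤ n < j ≤ k, which forces k < k — impossible.

Unsatisfiable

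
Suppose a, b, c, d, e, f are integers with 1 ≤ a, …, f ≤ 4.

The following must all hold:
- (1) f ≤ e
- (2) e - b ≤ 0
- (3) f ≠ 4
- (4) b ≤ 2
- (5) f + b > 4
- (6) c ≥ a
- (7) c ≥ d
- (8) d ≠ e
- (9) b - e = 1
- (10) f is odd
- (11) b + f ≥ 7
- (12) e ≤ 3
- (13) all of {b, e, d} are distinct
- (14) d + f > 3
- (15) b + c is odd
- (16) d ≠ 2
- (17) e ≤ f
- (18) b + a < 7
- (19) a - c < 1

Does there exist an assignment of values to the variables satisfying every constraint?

Unsatisfiable

From constraint 4: b ≤ 2. From constraints 1 and 12: f ≤ e ≤ 3. Hence b + f ≤ 5. But constraint 11 requires b + f ≥ 7, and 7 > 5. Contradiction.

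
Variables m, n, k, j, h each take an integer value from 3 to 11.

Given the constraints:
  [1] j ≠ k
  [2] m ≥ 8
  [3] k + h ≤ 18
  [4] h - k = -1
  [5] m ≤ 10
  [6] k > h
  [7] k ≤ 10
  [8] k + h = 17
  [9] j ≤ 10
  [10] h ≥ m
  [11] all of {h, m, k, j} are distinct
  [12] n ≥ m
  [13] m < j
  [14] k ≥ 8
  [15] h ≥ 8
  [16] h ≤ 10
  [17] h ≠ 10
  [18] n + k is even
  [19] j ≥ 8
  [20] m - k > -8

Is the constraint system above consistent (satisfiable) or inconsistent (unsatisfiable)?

Constraints 2, 5, 7, 9, 14, 15, 16, and 19 confine each of h, m, k, j to the 3 values {8, …, 10}.
Constraint 11 requires all 4 of them to be distinct, but only 3 values are available — impossible by the pigeonhole principle.

Unsatisfiable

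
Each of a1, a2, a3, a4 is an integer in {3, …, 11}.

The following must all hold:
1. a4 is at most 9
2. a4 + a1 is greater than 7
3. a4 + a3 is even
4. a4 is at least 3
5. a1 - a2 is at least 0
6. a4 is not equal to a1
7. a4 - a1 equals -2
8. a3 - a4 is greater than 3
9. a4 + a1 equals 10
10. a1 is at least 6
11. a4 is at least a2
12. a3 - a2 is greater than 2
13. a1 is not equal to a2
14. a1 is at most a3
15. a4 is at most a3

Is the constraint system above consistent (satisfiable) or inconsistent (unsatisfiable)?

Satisfiable

The assignment a1 = 6, a2 = 3, a3 = 8, a4 = 4 works:
  constraint 2 holds since a4 + a1 = 10.
  constraint 5 holds since a1 - a2 = 3.
  constraint 7 holds since a4 - a1 = -2.
The rest check out directly.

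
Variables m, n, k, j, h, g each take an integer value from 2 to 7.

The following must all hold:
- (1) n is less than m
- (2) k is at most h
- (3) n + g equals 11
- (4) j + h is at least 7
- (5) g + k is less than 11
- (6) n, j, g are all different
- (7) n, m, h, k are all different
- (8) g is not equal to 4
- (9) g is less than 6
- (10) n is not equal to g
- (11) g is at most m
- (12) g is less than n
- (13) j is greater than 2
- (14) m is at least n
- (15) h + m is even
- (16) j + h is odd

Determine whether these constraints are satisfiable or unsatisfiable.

Satisfiable

One satisfying assignment is m = 7, n = 6, k = 3, j = 4, h = 5, g = 5.
For the less obvious constraints — constraint 3: n + g = 11; constraint 4: j + h = 9 — and the others hold by inspection.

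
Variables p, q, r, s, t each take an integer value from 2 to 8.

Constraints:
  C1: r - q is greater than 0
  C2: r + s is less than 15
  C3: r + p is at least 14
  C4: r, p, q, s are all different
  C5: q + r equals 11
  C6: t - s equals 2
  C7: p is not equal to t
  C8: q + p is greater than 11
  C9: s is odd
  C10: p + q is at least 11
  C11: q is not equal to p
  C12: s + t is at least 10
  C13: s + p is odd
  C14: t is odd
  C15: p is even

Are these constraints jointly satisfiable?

Take p = 8, q = 4, r = 7, s = 5, t = 7. Then constraint 1: r - q = 3; constraint 2: r + s = 12, and every other listed constraint is also met.

Satisfiable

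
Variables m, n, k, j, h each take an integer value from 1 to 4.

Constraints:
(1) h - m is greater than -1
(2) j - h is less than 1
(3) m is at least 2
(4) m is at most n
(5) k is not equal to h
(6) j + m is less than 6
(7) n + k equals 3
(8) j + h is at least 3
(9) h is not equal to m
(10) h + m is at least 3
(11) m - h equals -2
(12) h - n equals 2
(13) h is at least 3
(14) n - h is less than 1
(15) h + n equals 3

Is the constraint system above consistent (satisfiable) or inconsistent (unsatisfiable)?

From constraint 13: h ≥ 3. From constraints 3 and 4: n ≥ m ≥ 2. Hence h + n ≥ 5. But constraint 15 requires h + n = 3, and 3 < 5. Contradiction.

Unsatisfiable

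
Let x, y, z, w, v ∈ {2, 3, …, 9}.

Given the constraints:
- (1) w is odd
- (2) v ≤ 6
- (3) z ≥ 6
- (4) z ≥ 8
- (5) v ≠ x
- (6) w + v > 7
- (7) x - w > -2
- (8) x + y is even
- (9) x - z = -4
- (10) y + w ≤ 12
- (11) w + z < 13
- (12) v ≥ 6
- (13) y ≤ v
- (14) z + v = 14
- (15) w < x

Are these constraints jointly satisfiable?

Satisfiable

Setting (x, y, z, w, v) = (4, 6, 8, 3, 6) satisfies everything: constraint 6: w + v = 9; constraint 7: x - w = 1, and the others follow.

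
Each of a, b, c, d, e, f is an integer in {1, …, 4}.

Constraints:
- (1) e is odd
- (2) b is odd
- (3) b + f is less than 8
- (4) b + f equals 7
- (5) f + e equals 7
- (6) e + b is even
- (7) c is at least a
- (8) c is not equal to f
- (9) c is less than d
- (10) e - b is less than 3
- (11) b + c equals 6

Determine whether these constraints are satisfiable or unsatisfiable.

Take a = 1, b = 3, c = 3, d = 4, e = 3, f = 4. Then constraint 3: b + f = 7; constraint 4: b + f = 7; constraint 5: f + e = 7, and every other listed constraint is also met.

Satisfiable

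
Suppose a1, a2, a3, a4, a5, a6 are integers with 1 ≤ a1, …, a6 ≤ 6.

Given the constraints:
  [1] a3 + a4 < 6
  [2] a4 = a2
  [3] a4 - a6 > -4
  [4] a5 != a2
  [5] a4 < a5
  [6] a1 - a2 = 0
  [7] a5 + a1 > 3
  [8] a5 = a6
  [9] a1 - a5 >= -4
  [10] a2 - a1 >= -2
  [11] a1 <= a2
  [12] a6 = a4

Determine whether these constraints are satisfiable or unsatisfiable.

Unsatisfiable

From constraints 2, 8, and 12, a5 = a6 = a4 = a2, so a5 = a2. But constraint 4 says a5 ≠ a2. Contradiction.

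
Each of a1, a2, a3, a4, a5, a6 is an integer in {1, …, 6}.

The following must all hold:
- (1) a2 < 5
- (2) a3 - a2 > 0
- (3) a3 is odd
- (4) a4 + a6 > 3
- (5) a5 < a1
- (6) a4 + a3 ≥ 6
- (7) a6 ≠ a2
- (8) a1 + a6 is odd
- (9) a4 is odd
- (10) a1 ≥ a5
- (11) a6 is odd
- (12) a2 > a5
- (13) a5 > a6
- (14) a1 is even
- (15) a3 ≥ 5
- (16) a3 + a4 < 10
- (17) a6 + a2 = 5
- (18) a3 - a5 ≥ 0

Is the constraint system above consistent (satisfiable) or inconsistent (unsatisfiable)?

Take a1 = 6, a2 = 4, a3 = 5, a4 = 3, a5 = 3, a6 = 1. Then constraint 2: a3 - a2 = 1; constraint 4: a4 + a6 = 4, and every other listed constraint is also met.

Satisfiable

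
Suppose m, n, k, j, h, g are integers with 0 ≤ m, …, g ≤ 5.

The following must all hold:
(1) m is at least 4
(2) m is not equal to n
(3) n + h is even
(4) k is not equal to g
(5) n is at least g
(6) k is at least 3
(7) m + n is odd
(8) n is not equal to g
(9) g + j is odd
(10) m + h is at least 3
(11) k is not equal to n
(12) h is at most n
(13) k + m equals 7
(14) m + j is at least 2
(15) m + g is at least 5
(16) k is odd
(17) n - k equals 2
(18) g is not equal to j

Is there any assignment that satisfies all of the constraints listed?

Satisfiable

Setting (m, n, k, j, h, g) = (4, 5, 3, 0, 1, 1) satisfies everything: constraint 10: m + h = 5; constraint 13: k + m = 7; constraint 14: m + j = 4, and the others follow.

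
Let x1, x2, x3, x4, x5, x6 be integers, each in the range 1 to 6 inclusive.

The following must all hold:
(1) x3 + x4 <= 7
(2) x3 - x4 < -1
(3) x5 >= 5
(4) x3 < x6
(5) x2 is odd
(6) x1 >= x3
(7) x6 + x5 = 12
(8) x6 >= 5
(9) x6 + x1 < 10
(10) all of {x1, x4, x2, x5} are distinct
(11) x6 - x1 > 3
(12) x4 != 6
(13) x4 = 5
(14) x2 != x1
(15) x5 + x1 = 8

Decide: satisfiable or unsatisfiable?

Take x1 = 2, x2 = 3, x3 = 1, x4 = 5, x5 = 6, x6 = 6. Then constraint 1: x3 + x4 = 6; constraint 2: x3 - x4 = -4; constraint 7: x6 + x5 = 12, and every other listed constraint is also met.

Satisfiable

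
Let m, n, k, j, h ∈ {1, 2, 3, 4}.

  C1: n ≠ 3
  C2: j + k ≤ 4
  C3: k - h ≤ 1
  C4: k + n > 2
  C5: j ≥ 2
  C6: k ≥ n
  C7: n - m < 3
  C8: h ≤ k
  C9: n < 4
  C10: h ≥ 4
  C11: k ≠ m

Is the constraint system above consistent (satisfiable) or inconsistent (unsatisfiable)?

Unsatisfiable

From constraint 5: j ≥ 2. From constraints 8 and 10: k ≥ h ≥ 4. Hence j + k ≥ 6. But constraint 2 requires j + k ≤ 4, and 4 < 6. Contradiction.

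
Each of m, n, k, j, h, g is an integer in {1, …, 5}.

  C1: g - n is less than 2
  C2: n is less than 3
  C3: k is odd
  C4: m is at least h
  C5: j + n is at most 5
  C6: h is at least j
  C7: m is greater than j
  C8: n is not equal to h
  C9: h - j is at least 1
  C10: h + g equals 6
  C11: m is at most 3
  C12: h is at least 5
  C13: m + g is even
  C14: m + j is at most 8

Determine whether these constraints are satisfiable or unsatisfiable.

Unsatisfiable

From constraints 4 and 12: m ≥ h and h ≥ 5, so m ≥ 5. From constraint 11: m ≤ 3. But 3 < 5, so no value of m works.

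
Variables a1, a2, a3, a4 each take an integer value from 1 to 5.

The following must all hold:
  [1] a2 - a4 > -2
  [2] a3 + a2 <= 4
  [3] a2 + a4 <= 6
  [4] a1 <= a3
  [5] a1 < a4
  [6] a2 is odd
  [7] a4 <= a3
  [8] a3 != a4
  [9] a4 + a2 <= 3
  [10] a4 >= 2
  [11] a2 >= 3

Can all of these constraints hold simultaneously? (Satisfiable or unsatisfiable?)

Unsatisfiable

From constraints 7 and 10: a3 ≥ a4 ≥ 2. From constraint 11: a2 ≥ 3. Hence a3 + a2 ≥ 5. But constraint 2 requires a3 + a2 ≤ 4, and 4 < 5. Contradiction.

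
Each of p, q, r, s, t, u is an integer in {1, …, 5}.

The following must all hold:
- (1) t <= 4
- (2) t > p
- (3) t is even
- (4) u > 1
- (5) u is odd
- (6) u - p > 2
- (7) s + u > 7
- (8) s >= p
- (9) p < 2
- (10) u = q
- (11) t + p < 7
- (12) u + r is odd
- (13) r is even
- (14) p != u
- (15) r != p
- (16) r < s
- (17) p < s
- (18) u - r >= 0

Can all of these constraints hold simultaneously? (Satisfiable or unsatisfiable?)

Satisfiable

Try p = 1, q = 5, r = 4, s = 5, t = 4, u = 5.
Check constraint 6: u - p = 4; constraint 7: s + u = 10; constraint 11: t + p = 5. The remaining constraints are straightforward to verify.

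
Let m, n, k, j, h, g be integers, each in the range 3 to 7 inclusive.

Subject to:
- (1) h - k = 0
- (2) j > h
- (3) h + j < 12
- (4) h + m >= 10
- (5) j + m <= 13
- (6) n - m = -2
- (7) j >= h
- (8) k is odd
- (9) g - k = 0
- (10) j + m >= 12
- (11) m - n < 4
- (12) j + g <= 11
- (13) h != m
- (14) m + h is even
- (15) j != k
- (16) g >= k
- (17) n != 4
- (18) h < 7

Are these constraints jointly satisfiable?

Setting (m, n, k, j, h, g) = (7, 5, 3, 6, 3, 3) satisfies everything: constraint 1: h - k = 0; constraint 3: h + j = 9, and the others follow.

Satisfiable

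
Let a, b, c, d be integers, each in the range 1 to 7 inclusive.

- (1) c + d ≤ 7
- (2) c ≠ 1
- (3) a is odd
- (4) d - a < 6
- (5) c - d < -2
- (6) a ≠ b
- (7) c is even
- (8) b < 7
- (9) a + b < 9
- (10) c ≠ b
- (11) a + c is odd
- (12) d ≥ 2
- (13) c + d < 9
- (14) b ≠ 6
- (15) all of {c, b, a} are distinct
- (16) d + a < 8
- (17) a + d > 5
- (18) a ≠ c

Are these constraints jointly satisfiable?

Take a = 1, b = 5, c = 2, d = 5. Then constraint 1: c + d = 7; constraint 4: d - a = 4, and every other listed constraint is also met.

Satisfiable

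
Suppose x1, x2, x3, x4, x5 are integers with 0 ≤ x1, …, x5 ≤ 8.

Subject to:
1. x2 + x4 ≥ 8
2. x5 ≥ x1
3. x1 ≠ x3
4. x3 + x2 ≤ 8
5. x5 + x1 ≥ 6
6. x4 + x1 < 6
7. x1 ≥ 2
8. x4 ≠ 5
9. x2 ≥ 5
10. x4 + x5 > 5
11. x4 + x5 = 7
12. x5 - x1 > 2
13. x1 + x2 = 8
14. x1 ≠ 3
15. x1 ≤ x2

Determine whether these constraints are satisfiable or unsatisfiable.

Try x1 = 2, x2 = 6, x3 = 1, x4 = 2, x5 = 5.
Check constraint 1: x2 + x4 = 8; constraint 4: x3 + x2 = 7; constraint 5: x5 + x1 = 7. The remaining constraints are straightforward to verify.

Satisfiable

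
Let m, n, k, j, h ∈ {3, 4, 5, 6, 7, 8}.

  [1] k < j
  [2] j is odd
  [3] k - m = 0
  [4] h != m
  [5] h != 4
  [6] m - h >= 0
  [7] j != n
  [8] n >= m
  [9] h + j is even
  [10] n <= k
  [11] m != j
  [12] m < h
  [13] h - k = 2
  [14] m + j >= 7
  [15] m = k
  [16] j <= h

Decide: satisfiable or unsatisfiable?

Constraints 1, 6, 8, 10, and 16 give j ≤ h, h ≤ m, m ≤ n, n ≤ k, k < j. Chaining: j ≤ h ≤ m ≤ n ≤ k < j, which forces j < j — impossible.

Unsatisfiable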